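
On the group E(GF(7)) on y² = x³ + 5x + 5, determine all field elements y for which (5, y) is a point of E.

1, 6

x³ + 5x + 5 = 155 ≡ 1 (mod 7).
Square roots of 1 mod 7: 1 and 6 (since 1² = 1 ≡ 1).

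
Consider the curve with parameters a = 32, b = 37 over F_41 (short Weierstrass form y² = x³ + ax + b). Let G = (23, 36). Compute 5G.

Repeated addition: build up to 5G.
2G: tangent at (23, 36): λ = (3·23² + 32)/(2·36) ≡ 20/31. 31⁻¹ ≡ 4 (mod 41), so λ ≡ 20·4 ≡ 39.
  x = λ² - 23 - 23 = 1521 - 46 ≡ 40; y = λ·(23 - 40) - 36 ≡ 39. → (40, 39)
3G: (40, 39) + (23, 36). λ = (36 - 39)/(23 - 40) ≡ 38/24 mod 41. 24⁻¹ ≡ 12 (mod 41), so λ ≡ 5.
  x = λ² - 40 - 23 = 25 - 63 ≡ 3; y = λ·(40 - 3) - 39 ≡ 23. → (3, 23)
4G: (3, 23) + (23, 36). λ = (36 - 23)/(23 - 3) ≡ 13/20 mod 41. 20⁻¹ ≡ 39 (mod 41), so λ ≡ 15.
  x = λ² - 3 - 23 = 225 - 26 ≡ 35; y = λ·(3 - 35) - 23 ≡ 30. → (35, 30)
5G: (35, 30) + (23, 36). λ = (36 - 30)/(23 - 35) ≡ 6/29 mod 41. 29⁻¹ ≡ 17 (mod 41) since 29·17 = 493 ≡ 1, so λ ≡ 20.
  x = λ² - 35 - 23 = 400 - 58 ≡ 14; y = λ·(35 - 14) - 30 ≡ 21. → (14, 21)

(14, 21)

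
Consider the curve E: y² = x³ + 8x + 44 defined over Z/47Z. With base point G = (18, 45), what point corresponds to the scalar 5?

(31, 12)

Repeated addition: build up to 5G.
2G: tangent at (18, 45): λ = (3·18² + 8)/(2·45) ≡ 40/43. 43⁻¹ ≡ 35 (mod 47), so λ ≡ 40·35 ≡ 37.
  x = λ² - 18 - 18 = 1369 - 36 ≡ 17; y = λ·(18 - 17) - 45 ≡ 39. → (17, 39)
3G: (17, 39) + (18, 45). λ = (45 - 39)/(18 - 17) ≡ 6/1 mod 47. 1⁻¹ ≡ 1 (mod 47) since 1·1 = 1 ≡ 1, so λ ≡ 6.
  x = λ² - 17 - 18 = 36 - 35 ≡ 1; y = λ·(17 - 1) - 39 ≡ 10. → (1, 10)
4G: (1, 10) + (18, 45). λ = (45 - 10)/(18 - 1) ≡ 35/17 mod 47. 17⁻¹ ≡ 36 (mod 47), so λ ≡ 38.
  x = λ² - 1 - 18 = 1444 - 19 ≡ 15; y = λ·(1 - 15) - 10 ≡ 22. → (15, 22)
5G: (15, 22) + (18, 45). λ = (45 - 22)/(18 - 15) ≡ 23/3 mod 47. 3⁻¹ ≡ 16 (mod 47), so λ ≡ 39.
  x = λ² - 15 - 18 = 1521 - 33 ≡ 31; y = λ·(15 - 31) - 22 ≡ 12. → (31, 12)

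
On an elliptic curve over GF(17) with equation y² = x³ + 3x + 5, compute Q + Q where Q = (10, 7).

(15, 5)

tangent at (10, 7): λ = (3·10² + 3)/(2·7) ≡ 14/14. 14⁻¹ ≡ 11 (mod 17), so λ ≡ 14·11 ≡ 1.
  x = λ² - 10 - 10 = 1 - 20 ≡ 15; y = λ·(10 - 15) - 7 ≡ 5. → (15, 5)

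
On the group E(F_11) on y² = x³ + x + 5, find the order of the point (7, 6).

2P: tangent at (7, 6): λ = (3·7² + 1)/(2·6) ≡ 5/1. 1⁻¹ ≡ 1 (mod 11), so λ ≡ 5·1 ≡ 5.
  x = λ² - 7 - 7 = 25 - 14 ≡ 0; y = λ·(7 - 0) - 6 ≡ 7. → (0, 7)
3P: (0, 7) + (7, 6). λ = (6 - 7)/(7 - 0) ≡ 10/7 mod 11. 7⁻¹ ≡ 8 (mod 11) since 7·8 = 56 ≡ 1, so λ ≡ 3.
  x = λ² - 0 - 7 = 9 - 7 ≡ 2; y = λ·(0 - 2) - 7 ≡ 9. → (2, 9)
4P: (2, 9) + (7, 6). λ = (6 - 9)/(7 - 2) ≡ 8/5 mod 11. 5⁻¹ ≡ 9 (mod 11) since 5·9 = 45 ≡ 1, so λ ≡ 6.
  x = λ² - 2 - 7 = 36 - 9 ≡ 5; y = λ·(2 - 5) - 9 ≡ 6. → (5, 6)
5P: (5, 6) + (7, 6). λ = (6 - 6)/(7 - 5) ≡ 0/2 mod 11. 2⁻¹ ≡ 6 (mod 11), so λ ≡ 0.
  x = λ² - 5 - 7 = 0 - 12 ≡ 10; y = λ·(5 - 10) - 6 ≡ 5. → (10, 5)
6P: (10, 5) + (7, 6). λ = (6 - 5)/(7 - 10) ≡ 1/8 mod 11. 8⁻¹ ≡ 7 (mod 11) since 8·7 = 56 ≡ 1, so λ ≡ 7.
  x = λ² - 10 - 7 = 49 - 17 ≡ 10; y = λ·(10 - 10) - 5 ≡ 6. → (10, 6)
7P: (10, 6) + (7, 6). λ = (6 - 6)/(7 - 10) ≡ 0/8 mod 11. 8⁻¹ ≡ 7 (mod 11) since 8·7 = 56 ≡ 1, so λ ≡ 0.
  x = λ² - 10 - 7 = 0 - 17 ≡ 5; y = λ·(10 - 5) - 6 ≡ 5. → (5, 5)
8P: (5, 5) + (7, 6). λ = (6 - 5)/(7 - 5) ≡ 1/2 mod 11. 2⁻¹ ≡ 6 (mod 11) since 2·6 = 12 ≡ 1, so λ ≡ 6.
  x = λ² - 5 - 7 = 36 - 12 ≡ 2; y = λ·(5 - 2) - 5 ≡ 2. → (2, 2)
9P: (2, 2) + (7, 6). λ = (6 - 2)/(7 - 2) ≡ 4/5 mod 11. 5⁻¹ ≡ 9 (mod 11), so λ ≡ 3.
  x = λ² - 2 - 7 = 9 - 9 ≡ 0; y = λ·(2 - 0) - 2 ≡ 4. → (0, 4)
10P: (0, 4) + (7, 6). λ = (6 - 4)/(7 - 0) ≡ 2/7 mod 11. 7⁻¹ ≡ 8 (mod 11) since 7·8 = 56 ≡ 1, so λ ≡ 5.
  x = λ² - 0 - 7 = 25 - 7 ≡ 7; y = λ·(0 - 7) - 4 ≡ 5. → (7, 5)
11P: (7, 5) + (7, 6): same x and y₁ ≡ -y₂, so the sum is 𝒪.
11P = 𝒪, so the order is 11.

11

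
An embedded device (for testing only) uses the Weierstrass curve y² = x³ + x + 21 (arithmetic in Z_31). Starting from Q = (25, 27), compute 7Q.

Repeated addition: build up to 7Q.
2Q: tangent at (25, 27): λ = (3·25² + 1)/(2·27) ≡ 16/23. 23⁻¹ ≡ 27 (mod 31) since 23·27 = 621 ≡ 1, so λ ≡ 16·27 ≡ 29.
  x = λ² - 25 - 25 = 841 - 50 ≡ 16; y = λ·(25 - 16) - 27 ≡ 17. → (16, 17)
3Q: (16, 17) + (25, 27). λ = (27 - 17)/(25 - 16) ≡ 10/9 mod 31. 9⁻¹ ≡ 7 (mod 31), so λ ≡ 8.
  x = λ² - 16 - 25 = 64 - 41 ≡ 23; y = λ·(16 - 23) - 17 ≡ 20. → (23, 20)
4Q: (23, 20) + (25, 27). λ = (27 - 20)/(25 - 23) ≡ 7/2 mod 31. 2⁻¹ ≡ 16 (mod 31), so λ ≡ 19.
  x = λ² - 23 - 25 = 361 - 48 ≡ 3; y = λ·(23 - 3) - 20 ≡ 19. → (3, 19)
5Q: (3, 19) + (25, 27). λ = (27 - 19)/(25 - 3) ≡ 8/22 mod 31. 22⁻¹ ≡ 24 (mod 31), so λ ≡ 6.
  x = λ² - 3 - 25 = 36 - 28 ≡ 8; y = λ·(3 - 8) - 19 ≡ 13. → (8, 13)
6Q: (8, 13) + (25, 27). λ = (27 - 13)/(25 - 8) ≡ 14/17 mod 31. 17⁻¹ ≡ 11 (mod 31) since 17·11 = 187 ≡ 1, so λ ≡ 30.
  x = λ² - 8 - 25 = 900 - 33 ≡ 30; y = λ·(8 - 30) - 13 ≡ 9. → (30, 9)
7Q: (30, 9) + (25, 27). λ = (27 - 9)/(25 - 30) ≡ 18/26 mod 31. 26⁻¹ ≡ 6 (mod 31), so λ ≡ 15.
  x = λ² - 30 - 25 = 225 - 55 ≡ 15; y = λ·(30 - 15) - 9 ≡ 30. → (15, 30)

(15, 30)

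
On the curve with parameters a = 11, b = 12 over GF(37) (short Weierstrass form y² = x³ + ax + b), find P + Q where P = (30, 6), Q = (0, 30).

(30, 6) + (0, 30). λ = (30 - 6)/(0 - 30) ≡ 24/7 mod 37. 7⁻¹ ≡ 16 (mod 37), so λ ≡ 14.
  x = λ² - 30 - 0 = 196 - 30 ≡ 18; y = λ·(30 - 18) - 6 ≡ 14. → (18, 14)

(18, 14)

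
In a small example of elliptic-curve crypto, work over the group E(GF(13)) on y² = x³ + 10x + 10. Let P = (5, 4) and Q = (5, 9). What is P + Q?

O

The two points share x = 5 and their y-coordinates satisfy 4 + 9 ≡ 0 (mod 13), so they are inverses. Their sum is 𝒪.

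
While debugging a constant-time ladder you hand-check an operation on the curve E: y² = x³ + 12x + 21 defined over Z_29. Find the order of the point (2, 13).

2P: tangent at (2, 13): λ = (3·2² + 12)/(2·13) ≡ 24/26. 26⁻¹ ≡ 19 (mod 29) since 26·19 = 494 ≡ 1, so λ ≡ 24·19 ≡ 21.
  x = λ² - 2 - 2 = 441 - 4 ≡ 2; y = λ·(2 - 2) - 13 ≡ 16. → (2, 16)
3P: (2, 16) + (2, 13): same x and y₁ ≡ -y₂, so the sum is O.
3P = O, so the order is 3.

3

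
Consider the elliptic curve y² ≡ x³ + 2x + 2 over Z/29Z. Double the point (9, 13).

(4, 4)

tangent at (9, 13): λ = (3·9² + 2)/(2·13) ≡ 13/26. 26⁻¹ ≡ 19 (mod 29) since 26·19 = 494 ≡ 1, so λ ≡ 13·19 ≡ 15.
  x = λ² - 9 - 9 = 225 - 18 ≡ 4; y = λ·(9 - 4) - 13 ≡ 4. → (4, 4)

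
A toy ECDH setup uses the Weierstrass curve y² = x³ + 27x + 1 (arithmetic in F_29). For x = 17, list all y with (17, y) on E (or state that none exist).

none

x³ + 27x + 1 = 5373 ≡ 8 (mod 29).
8 is a non-residue mod 29; no y exists.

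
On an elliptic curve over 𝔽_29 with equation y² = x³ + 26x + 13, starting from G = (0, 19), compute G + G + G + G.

Double-and-add on 4 = (100)₂. Start with G = (0, 19) for the leading 1-bit.
double: tangent at (0, 19): λ = (3·0² + 26)/(2·19) ≡ 26/9. 9⁻¹ ≡ 13 (mod 29) since 9·13 = 117 ≡ 1, so λ ≡ 26·13 ≡ 19.
  x = λ² - 0 - 0 = 361 - 0 ≡ 13; y = λ·(0 - 13) - 19 ≡ 24. → (13, 24)
double: tangent at (13, 24): λ = (3·13² + 26)/(2·24) ≡ 11/19. 19⁻¹ ≡ 26 (mod 29) since 19·26 = 494 ≡ 1, so λ ≡ 11·26 ≡ 25.
  x = λ² - 13 - 13 = 625 - 26 ≡ 19; y = λ·(13 - 19) - 24 ≡ 0. → (19, 0)

(19, 0)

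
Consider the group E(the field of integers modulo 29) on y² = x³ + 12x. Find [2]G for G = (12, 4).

tangent at (12, 4): λ = (3·12² + 12)/(2·4) ≡ 9/8. 8⁻¹ ≡ 11 (mod 29) since 8·11 = 88 ≡ 1, so λ ≡ 9·11 ≡ 12.
  x = λ² - 12 - 12 = 144 - 24 ≡ 4; y = λ·(12 - 4) - 4 ≡ 5. → (4, 5)

(4, 5)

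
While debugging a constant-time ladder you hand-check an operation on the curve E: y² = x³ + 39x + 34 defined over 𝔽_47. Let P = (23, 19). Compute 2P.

tangent at (23, 19): λ = (3·23² + 39)/(2·19) ≡ 28/38. 38⁻¹ ≡ 26 (mod 47) since 38·26 = 988 ≡ 1, so λ ≡ 28·26 ≡ 23.
  x = λ² - 23 - 23 = 529 - 46 ≡ 13; y = λ·(23 - 13) - 19 ≡ 23. → (13, 23)

(13, 23)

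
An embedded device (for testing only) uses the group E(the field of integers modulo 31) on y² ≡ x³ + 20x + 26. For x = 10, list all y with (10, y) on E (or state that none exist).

x³ + 20x + 26 = 1226 ≡ 17 (mod 31).
17 is a non-residue mod 31; no y exists.

none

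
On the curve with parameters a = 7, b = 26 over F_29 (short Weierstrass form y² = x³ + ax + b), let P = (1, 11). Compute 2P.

tangent at (1, 11): λ = (3·1² + 7)/(2·11) ≡ 10/22. 22⁻¹ ≡ 4 (mod 29), so λ ≡ 10·4 ≡ 11.
  x = λ² - 1 - 1 = 121 - 2 ≡ 3; y = λ·(1 - 3) - 11 ≡ 25. → (3, 25)

(3, 25)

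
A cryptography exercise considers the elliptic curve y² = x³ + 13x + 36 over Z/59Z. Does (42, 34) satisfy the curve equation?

yes

y² = 34² ≡ 35; x³ + 13x + 36 = 74670 ≡ 35 (mod 59). 35 = 35.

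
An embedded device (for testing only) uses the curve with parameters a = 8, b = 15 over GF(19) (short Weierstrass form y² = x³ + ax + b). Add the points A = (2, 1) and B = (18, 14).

(3, 16)

(2, 1) + (18, 14). λ = (14 - 1)/(18 - 2) ≡ 13/16 mod 19. 16⁻¹ ≡ 6 (mod 19), so λ ≡ 2.
  x = λ² - 2 - 18 = 4 - 20 ≡ 3; y = λ·(2 - 3) - 1 ≡ 16. → (3, 16)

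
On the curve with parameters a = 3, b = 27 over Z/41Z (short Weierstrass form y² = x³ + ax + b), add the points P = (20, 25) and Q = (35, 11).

(20, 25) + (35, 11). λ = (11 - 25)/(35 - 20) ≡ 27/15 mod 41. 15⁻¹ ≡ 11 (mod 41) since 15·11 = 165 ≡ 1, so λ ≡ 10.
  x = λ² - 20 - 35 = 100 - 55 ≡ 4; y = λ·(20 - 4) - 25 ≡ 12. → (4, 12)

(4, 12)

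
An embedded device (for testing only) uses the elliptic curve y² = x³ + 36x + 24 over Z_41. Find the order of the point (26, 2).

2P: tangent at (26, 2): λ = (3·26² + 36)/(2·2) ≡ 14/4. 4⁻¹ ≡ 31 (mod 41), so λ ≡ 14·31 ≡ 24.
  x = λ² - 26 - 26 = 576 - 52 ≡ 32; y = λ·(26 - 32) - 2 ≡ 18. → (32, 18)
3P: (32, 18) + (26, 2). λ = (2 - 18)/(26 - 32) ≡ 25/35 mod 41. 35⁻¹ ≡ 34 (mod 41), so λ ≡ 30.
  x = λ² - 32 - 26 = 900 - 58 ≡ 22; y = λ·(32 - 22) - 18 ≡ 36. → (22, 36)
4P: (22, 36) + (26, 2). λ = (2 - 36)/(26 - 22) ≡ 7/4 mod 41. 4⁻¹ ≡ 31 (mod 41) since 4·31 = 124 ≡ 1, so λ ≡ 12.
  x = λ² - 22 - 26 = 144 - 48 ≡ 14; y = λ·(22 - 14) - 36 ≡ 19. → (14, 19)
5P: (14, 19) + (26, 2). λ = (2 - 19)/(26 - 14) ≡ 24/12 mod 41. 12⁻¹ ≡ 24 (mod 41) since 12·24 = 288 ≡ 1, so λ ≡ 2.
  x = λ² - 14 - 26 = 4 - 40 ≡ 5; y = λ·(14 - 5) - 19 ≡ 40. → (5, 40)
6P: (5, 40) + (26, 2). λ = (2 - 40)/(26 - 5) ≡ 3/21 mod 41. 21⁻¹ ≡ 2 (mod 41), so λ ≡ 6.
  x = λ² - 5 - 26 = 36 - 31 ≡ 5; y = λ·(5 - 5) - 40 ≡ 1. → (5, 1)
7P: (5, 1) + (26, 2). λ = (2 - 1)/(26 - 5) ≡ 1/21 mod 41. 21⁻¹ ≡ 2 (mod 41) since 21·2 = 42 ≡ 1, so λ ≡ 2.
  x = λ² - 5 - 26 = 4 - 31 ≡ 14; y = λ·(5 - 14) - 1 ≡ 22. → (14, 22)
8P: (14, 22) + (26, 2). λ = (2 - 22)/(26 - 14) ≡ 21/12 mod 41. 12⁻¹ ≡ 24 (mod 41) since 12·24 = 288 ≡ 1, so λ ≡ 12.
  x = λ² - 14 - 26 = 144 - 40 ≡ 22; y = λ·(14 - 22) - 22 ≡ 5. → (22, 5)
9P: (22, 5) + (26, 2). λ = (2 - 5)/(26 - 22) ≡ 38/4 mod 41. 4⁻¹ ≡ 31 (mod 41), so λ ≡ 30.
  x = λ² - 22 - 26 = 900 - 48 ≡ 32; y = λ·(22 - 32) - 5 ≡ 23. → (32, 23)
10P: (32, 23) + (26, 2). λ = (2 - 23)/(26 - 32) ≡ 20/35 mod 41. 35⁻¹ ≡ 34 (mod 41) since 35·34 = 1190 ≡ 1, so λ ≡ 24.
  x = λ² - 32 - 26 = 576 - 58 ≡ 26; y = λ·(32 - 26) - 23 ≡ 39. → (26, 39)
11P: (26, 39) + (26, 2): same x and y₁ ≡ -y₂, so the sum is 𝒪.
11P = 𝒪, so the order is 11.

11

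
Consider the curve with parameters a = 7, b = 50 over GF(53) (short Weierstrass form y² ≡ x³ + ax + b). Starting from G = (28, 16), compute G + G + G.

(6, 34)

Repeated addition: build up to 3G.
2G: tangent at (28, 16): λ = (3·28² + 7)/(2·16) ≡ 27/32. 32⁻¹ ≡ 5 (mod 53) since 32·5 = 160 ≡ 1, so λ ≡ 27·5 ≡ 29.
  x = λ² - 28 - 28 = 841 - 56 ≡ 43; y = λ·(28 - 43) - 16 ≡ 26. → (43, 26)
3G: (43, 26) + (28, 16). λ = (16 - 26)/(28 - 43) ≡ 43/38 mod 53. 38⁻¹ ≡ 7 (mod 53), so λ ≡ 36.
  x = λ² - 43 - 28 = 1296 - 71 ≡ 6; y = λ·(43 - 6) - 26 ≡ 34. → (6, 34)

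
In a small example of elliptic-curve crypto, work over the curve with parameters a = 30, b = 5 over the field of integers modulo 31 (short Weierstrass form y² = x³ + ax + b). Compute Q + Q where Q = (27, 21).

(26, 3)

tangent at (27, 21): λ = (3·27² + 30)/(2·21) ≡ 16/11. 11⁻¹ ≡ 17 (mod 31), so λ ≡ 16·17 ≡ 24.
  x = λ² - 27 - 27 = 576 - 54 ≡ 26; y = λ·(27 - 26) - 21 ≡ 3. → (26, 3)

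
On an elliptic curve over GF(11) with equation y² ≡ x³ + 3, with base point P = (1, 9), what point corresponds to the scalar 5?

(1, 9)

Double-and-add on 5 = (101)₂. Start with P = (1, 9) for the leading 1-bit.
double: tangent at (1, 9): λ = (3·1² + 0)/(2·9) ≡ 3/7. 7⁻¹ ≡ 8 (mod 11), so λ ≡ 3·8 ≡ 2.
  x = λ² - 1 - 1 = 4 - 2 ≡ 2; y = λ·(1 - 2) - 9 ≡ 0. → (2, 0)
double: (2, 0) + (2, 0): same x and y₁ ≡ -y₂, so the sum is the point at infinity.
add P: the point at infinity + (1, 9) = (1, 9) (identity).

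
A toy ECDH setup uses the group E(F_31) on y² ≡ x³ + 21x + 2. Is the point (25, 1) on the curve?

y² = 1² ≡ 1; x³ + 21x + 2 = 16152 ≡ 1 (mod 31). 1 = 1.

yes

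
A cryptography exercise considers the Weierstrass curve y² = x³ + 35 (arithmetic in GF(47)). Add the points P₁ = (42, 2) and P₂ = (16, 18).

(42, 2) + (16, 18). λ = (18 - 2)/(16 - 42) ≡ 16/21 mod 47. 21⁻¹ ≡ 9 (mod 47), so λ ≡ 3.
  x = λ² - 42 - 16 = 9 - 58 ≡ 45; y = λ·(42 - 45) - 2 ≡ 36. → (45, 36)

(45, 36)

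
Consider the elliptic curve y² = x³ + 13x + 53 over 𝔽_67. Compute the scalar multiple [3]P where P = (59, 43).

(4, 13)

Repeated addition: build up to 3P.
2P: tangent at (59, 43): λ = (3·59² + 13)/(2·43) ≡ 4/19. 19⁻¹ ≡ 60 (mod 67), so λ ≡ 4·60 ≡ 39.
  x = λ² - 59 - 59 = 1521 - 118 ≡ 63; y = λ·(59 - 63) - 43 ≡ 2. → (63, 2)
3P: (63, 2) + (59, 43). λ = (43 - 2)/(59 - 63) ≡ 41/63 mod 67. 63⁻¹ ≡ 50 (mod 67), so λ ≡ 40.
  x = λ² - 63 - 59 = 1600 - 122 ≡ 4; y = λ·(63 - 4) - 2 ≡ 13. → (4, 13)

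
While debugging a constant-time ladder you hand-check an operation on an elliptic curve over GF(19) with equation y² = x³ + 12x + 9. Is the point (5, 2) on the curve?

yes

y² = 2² ≡ 4; x³ + 12x + 9 = 194 ≡ 4 (mod 19). 4 = 4.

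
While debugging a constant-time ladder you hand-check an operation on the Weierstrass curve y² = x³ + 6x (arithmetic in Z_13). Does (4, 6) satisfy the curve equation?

yes

y² = 6² ≡ 10; x³ + 6x + 0 = 88 ≡ 10 (mod 13). 10 = 10.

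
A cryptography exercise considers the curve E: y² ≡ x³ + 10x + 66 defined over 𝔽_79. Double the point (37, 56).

(56, 25)

tangent at (37, 56): λ = (3·37² + 10)/(2·56) ≡ 9/33. 33⁻¹ ≡ 12 (mod 79), so λ ≡ 9·12 ≡ 29.
  x = λ² - 37 - 37 = 841 - 74 ≡ 56; y = λ·(37 - 56) - 56 ≡ 25. → (56, 25)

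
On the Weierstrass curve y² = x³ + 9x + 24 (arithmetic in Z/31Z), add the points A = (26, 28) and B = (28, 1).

(26, 28) + (28, 1). λ = (1 - 28)/(28 - 26) ≡ 4/2 mod 31. 2⁻¹ ≡ 16 (mod 31) since 2·16 = 32 ≡ 1, so λ ≡ 2.
  x = λ² - 26 - 28 = 4 - 54 ≡ 12; y = λ·(26 - 12) - 28 ≡ 0. → (12, 0)

(12, 0)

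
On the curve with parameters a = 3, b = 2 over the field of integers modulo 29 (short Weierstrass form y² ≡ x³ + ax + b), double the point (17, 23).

tangent at (17, 23): λ = (3·17² + 3)/(2·23) ≡ 0/17. 17⁻¹ ≡ 12 (mod 29), so λ ≡ 0·12 ≡ 0.
  x = λ² - 17 - 17 = 0 - 34 ≡ 24; y = λ·(17 - 24) - 23 ≡ 6. → (24, 6)

(24, 6)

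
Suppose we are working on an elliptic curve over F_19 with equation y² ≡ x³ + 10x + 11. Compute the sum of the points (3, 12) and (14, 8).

(7, 5)

(3, 12) + (14, 8). λ = (8 - 12)/(14 - 3) ≡ 15/11 mod 19. 11⁻¹ ≡ 7 (mod 19), so λ ≡ 10.
  x = λ² - 3 - 14 = 100 - 17 ≡ 7; y = λ·(3 - 7) - 12 ≡ 5. → (7, 5)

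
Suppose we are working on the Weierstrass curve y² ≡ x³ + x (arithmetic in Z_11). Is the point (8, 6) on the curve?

yes

y² = 6² ≡ 3; x³ + 1x + 0 = 520 ≡ 3 (mod 11). 3 = 3.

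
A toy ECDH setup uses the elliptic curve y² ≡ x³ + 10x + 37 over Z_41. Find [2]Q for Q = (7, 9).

tangent at (7, 9): λ = (3·7² + 10)/(2·9) ≡ 34/18. 18⁻¹ ≡ 16 (mod 41), so λ ≡ 34·16 ≡ 11.
  x = λ² - 7 - 7 = 121 - 14 ≡ 25; y = λ·(7 - 25) - 9 ≡ 39. → (25, 39)

(25, 39)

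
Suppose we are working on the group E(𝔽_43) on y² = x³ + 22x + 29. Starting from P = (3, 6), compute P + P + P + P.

(4, 40)

Repeated addition: build up to 4P.
2P: tangent at (3, 6): λ = (3·3² + 22)/(2·6) ≡ 6/12. 12⁻¹ ≡ 18 (mod 43) since 12·18 = 216 ≡ 1, so λ ≡ 6·18 ≡ 22.
  x = λ² - 3 - 3 = 484 - 6 ≡ 5; y = λ·(3 - 5) - 6 ≡ 36. → (5, 36)
3P: (5, 36) + (3, 6). λ = (6 - 36)/(3 - 5) ≡ 13/41 mod 43. 41⁻¹ ≡ 21 (mod 43), so λ ≡ 15.
  x = λ² - 5 - 3 = 225 - 8 ≡ 2; y = λ·(5 - 2) - 36 ≡ 9. → (2, 9)
4P: (2, 9) + (3, 6). λ = (6 - 9)/(3 - 2) ≡ 40/1 mod 43. 1⁻¹ ≡ 1 (mod 43) since 1·1 = 1 ≡ 1, so λ ≡ 40.
  x = λ² - 2 - 3 = 1600 - 5 ≡ 4; y = λ·(2 - 4) - 9 ≡ 40. → (4, 40)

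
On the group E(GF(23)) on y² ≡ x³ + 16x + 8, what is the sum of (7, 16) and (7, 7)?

O

The two points share x = 7 and their y-coordinates satisfy 16 + 7 ≡ 0 (mod 23), so they are inverses. Their sum is O.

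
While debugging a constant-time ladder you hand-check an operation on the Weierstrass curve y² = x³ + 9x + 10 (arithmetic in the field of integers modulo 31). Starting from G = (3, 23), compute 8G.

Double-and-add on 8 = (1000)₂. Start with G = (3, 23) for the leading 1-bit.
double: tangent at (3, 23): λ = (3·3² + 9)/(2·23) ≡ 5/15. 15⁻¹ ≡ 29 (mod 31) since 15·29 = 435 ≡ 1, so λ ≡ 5·29 ≡ 21.
  x = λ² - 3 - 3 = 441 - 6 ≡ 1; y = λ·(3 - 1) - 23 ≡ 19. → (1, 19)
double: tangent at (1, 19): λ = (3·1² + 9)/(2·19) ≡ 12/7. 7⁻¹ ≡ 9 (mod 31), so λ ≡ 12·9 ≡ 15.
  x = λ² - 1 - 1 = 225 - 2 ≡ 6; y = λ·(1 - 6) - 19 ≡ 30. → (6, 30)
double: tangent at (6, 30): λ = (3·6² + 9)/(2·30) ≡ 24/29. 29⁻¹ ≡ 15 (mod 31) since 29·15 = 435 ≡ 1, so λ ≡ 24·15 ≡ 19.
  x = λ² - 6 - 6 = 361 - 12 ≡ 8; y = λ·(6 - 8) - 30 ≡ 25. → (8, 25)

(8, 25)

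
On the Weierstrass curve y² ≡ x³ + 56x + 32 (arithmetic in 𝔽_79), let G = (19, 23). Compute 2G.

tangent at (19, 23): λ = (3·19² + 56)/(2·23) ≡ 33/46. 46⁻¹ ≡ 67 (mod 79) since 46·67 = 3082 ≡ 1, so λ ≡ 33·67 ≡ 78.
  x = λ² - 19 - 19 = 6084 - 38 ≡ 42; y = λ·(19 - 42) - 23 ≡ 0. → (42, 0)

(42, 0)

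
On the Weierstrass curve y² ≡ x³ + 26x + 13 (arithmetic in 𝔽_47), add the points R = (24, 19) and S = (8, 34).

(24, 19) + (8, 34). λ = (34 - 19)/(8 - 24) ≡ 15/31 mod 47. 31⁻¹ ≡ 44 (mod 47) since 31·44 = 1364 ≡ 1, so λ ≡ 2.
  x = λ² - 24 - 8 = 4 - 32 ≡ 19; y = λ·(24 - 19) - 19 ≡ 38. → (19, 38)

(19, 38)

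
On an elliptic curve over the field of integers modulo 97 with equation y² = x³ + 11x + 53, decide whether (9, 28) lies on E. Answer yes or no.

yes

y² = 28² ≡ 8; x³ + 11x + 53 = 881 ≡ 8 (mod 97). 8 = 8.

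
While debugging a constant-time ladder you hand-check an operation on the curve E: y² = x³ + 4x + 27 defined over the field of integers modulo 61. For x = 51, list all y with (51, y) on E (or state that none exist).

none

x³ + 4x + 27 = 132882 ≡ 24 (mod 61).
24 is a non-residue mod 61; no y exists.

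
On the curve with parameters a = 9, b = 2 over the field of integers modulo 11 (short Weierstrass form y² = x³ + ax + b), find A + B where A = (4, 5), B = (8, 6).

(8, 5)

(4, 5) + (8, 6). λ = (6 - 5)/(8 - 4) ≡ 1/4 mod 11. 4⁻¹ ≡ 3 (mod 11) since 4·3 = 12 ≡ 1, so λ ≡ 3.
  x = λ² - 4 - 8 = 9 - 12 ≡ 8; y = λ·(4 - 8) - 5 ≡ 5. → (8, 5)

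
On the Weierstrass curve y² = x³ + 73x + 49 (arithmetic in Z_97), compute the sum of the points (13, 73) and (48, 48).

(86, 90)

(13, 73) + (48, 48). λ = (48 - 73)/(48 - 13) ≡ 72/35 mod 97. 35⁻¹ ≡ 61 (mod 97), so λ ≡ 27.
  x = λ² - 13 - 48 = 729 - 61 ≡ 86; y = λ·(13 - 86) - 73 ≡ 90. → (86, 90)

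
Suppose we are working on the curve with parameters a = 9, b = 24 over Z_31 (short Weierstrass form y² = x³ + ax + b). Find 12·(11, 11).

(22, 12)

Write Q = (11, 11).
Double-and-add on 12 = (1100)₂. Start with Q = (11, 11) for the leading 1-bit.
double: tangent at (11, 11): λ = (3·11² + 9)/(2·11) ≡ 0/22. 22⁻¹ ≡ 24 (mod 31) since 22·24 = 528 ≡ 1, so λ ≡ 0·24 ≡ 0.
  x = λ² - 11 - 11 = 0 - 22 ≡ 9; y = λ·(11 - 9) - 11 ≡ 20. → (9, 20)
add Q: (9, 20) + (11, 11). λ = (11 - 20)/(11 - 9) ≡ 22/2 mod 31. 2⁻¹ ≡ 16 (mod 31), so λ ≡ 11.
  x = λ² - 9 - 11 = 121 - 20 ≡ 8; y = λ·(9 - 8) - 20 ≡ 22. → (8, 22)
double: tangent at (8, 22): λ = (3·8² + 9)/(2·22) ≡ 15/13. 13⁻¹ ≡ 12 (mod 31), so λ ≡ 15·12 ≡ 25.
  x = λ² - 8 - 8 = 625 - 16 ≡ 20; y = λ·(8 - 20) - 22 ≡ 19. → (20, 19)
double: tangent at (20, 19): λ = (3·20² + 9)/(2·19) ≡ 0/7. 7⁻¹ ≡ 9 (mod 31), so λ ≡ 0·9 ≡ 0.
  x = λ² - 20 - 20 = 0 - 40 ≡ 22; y = λ·(20 - 22) - 19 ≡ 12. → (22, 12)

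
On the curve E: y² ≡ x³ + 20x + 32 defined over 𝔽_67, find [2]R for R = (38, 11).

(5, 18)

tangent at (38, 11): λ = (3·38² + 20)/(2·11) ≡ 64/22. 22⁻¹ ≡ 64 (mod 67), so λ ≡ 64·64 ≡ 9.
  x = λ² - 38 - 38 = 81 - 76 ≡ 5; y = λ·(38 - 5) - 11 ≡ 18. → (5, 18)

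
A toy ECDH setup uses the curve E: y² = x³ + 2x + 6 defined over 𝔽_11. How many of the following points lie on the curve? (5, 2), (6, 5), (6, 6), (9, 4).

(5, 2): 2² ≡ 4, rhs ≡ 9 → off.
(6, 5): 5² ≡ 3, rhs ≡ 3 → on.
(6, 6): 6² ≡ 3, rhs ≡ 3 → on.
(9, 4): 4² ≡ 5, rhs ≡ 5 → on.

3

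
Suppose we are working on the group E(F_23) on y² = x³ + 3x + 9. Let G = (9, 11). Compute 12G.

(10, 2)

Repeated addition: build up to 12G.
2G: tangent at (9, 11): λ = (3·9² + 3)/(2·11) ≡ 16/22. 22⁻¹ ≡ 22 (mod 23) since 22·22 = 484 ≡ 1, so λ ≡ 16·22 ≡ 7.
  x = λ² - 9 - 9 = 49 - 18 ≡ 8; y = λ·(9 - 8) - 11 ≡ 19. → (8, 19)
3G: (8, 19) + (9, 11). λ = (11 - 19)/(9 - 8) ≡ 15/1 mod 23. 1⁻¹ ≡ 1 (mod 23) since 1·1 = 1 ≡ 1, so λ ≡ 15.
  x = λ² - 8 - 9 = 225 - 17 ≡ 1; y = λ·(8 - 1) - 19 ≡ 17. → (1, 17)
4G: (1, 17) + (9, 11). λ = (11 - 17)/(9 - 1) ≡ 17/8 mod 23. 8⁻¹ ≡ 3 (mod 23), so λ ≡ 5.
  x = λ² - 1 - 9 = 25 - 10 ≡ 15; y = λ·(1 - 15) - 17 ≡ 5. → (15, 5)
5G: (15, 5) + (9, 11). λ = (11 - 5)/(9 - 15) ≡ 6/17 mod 23. 17⁻¹ ≡ 19 (mod 23) since 17·19 = 323 ≡ 1, so λ ≡ 22.
  x = λ² - 15 - 9 = 484 - 24 ≡ 0; y = λ·(15 - 0) - 5 ≡ 3. → (0, 3)
6G: (0, 3) + (9, 11). λ = (11 - 3)/(9 - 0) ≡ 8/9 mod 23. 9⁻¹ ≡ 18 (mod 23) since 9·18 = 162 ≡ 1, so λ ≡ 6.
  x = λ² - 0 - 9 = 36 - 9 ≡ 4; y = λ·(0 - 4) - 3 ≡ 19. → (4, 19)
7G: (4, 19) + (9, 11). λ = (11 - 19)/(9 - 4) ≡ 15/5 mod 23. 5⁻¹ ≡ 14 (mod 23), so λ ≡ 3.
  x = λ² - 4 - 9 = 9 - 13 ≡ 19; y = λ·(4 - 19) - 19 ≡ 5. → (19, 5)
8G: (19, 5) + (9, 11). λ = (11 - 5)/(9 - 19) ≡ 6/13 mod 23. 13⁻¹ ≡ 16 (mod 23) since 13·16 = 208 ≡ 1, so λ ≡ 4.
  x = λ² - 19 - 9 = 16 - 28 ≡ 11; y = λ·(19 - 11) - 5 ≡ 4. → (11, 4)
9G: (11, 4) + (9, 11). λ = (11 - 4)/(9 - 11) ≡ 7/21 mod 23. 21⁻¹ ≡ 11 (mod 23), so λ ≡ 8.
  x = λ² - 11 - 9 = 64 - 20 ≡ 21; y = λ·(11 - 21) - 4 ≡ 8. → (21, 8)
10G: (21, 8) + (9, 11). λ = (11 - 8)/(9 - 21) ≡ 3/11 mod 23. 11⁻¹ ≡ 21 (mod 23) since 11·21 = 231 ≡ 1, so λ ≡ 17.
  x = λ² - 21 - 9 = 289 - 30 ≡ 6; y = λ·(21 - 6) - 8 ≡ 17. → (6, 17)
11G: (6, 17) + (9, 11). λ = (11 - 17)/(9 - 6) ≡ 17/3 mod 23. 3⁻¹ ≡ 8 (mod 23), so λ ≡ 21.
  x = λ² - 6 - 9 = 441 - 15 ≡ 12; y = λ·(6 - 12) - 17 ≡ 18. → (12, 18)
12G: (12, 18) + (9, 11). λ = (11 - 18)/(9 - 12) ≡ 16/20 mod 23. 20⁻¹ ≡ 15 (mod 23), so λ ≡ 10.
  x = λ² - 12 - 9 = 100 - 21 ≡ 10; y = λ·(12 - 10) - 18 ≡ 2. → (10, 2)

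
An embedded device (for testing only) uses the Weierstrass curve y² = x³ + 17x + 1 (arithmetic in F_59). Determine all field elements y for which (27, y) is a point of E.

x³ + 17x + 1 = 20143 ≡ 24 (mod 59).
24 is a non-residue mod 59; no y exists.

none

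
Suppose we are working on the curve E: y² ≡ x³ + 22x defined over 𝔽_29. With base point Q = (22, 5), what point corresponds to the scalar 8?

(7, 27)

Double-and-add on 8 = (1000)₂. Start with Q = (22, 5) for the leading 1-bit.
double: tangent at (22, 5): λ = (3·22² + 22)/(2·5) ≡ 24/10. 10⁻¹ ≡ 3 (mod 29) since 10·3 = 30 ≡ 1, so λ ≡ 24·3 ≡ 14.
  x = λ² - 22 - 22 = 196 - 44 ≡ 7; y = λ·(22 - 7) - 5 ≡ 2. → (7, 2)
double: tangent at (7, 2): λ = (3·7² + 22)/(2·2) ≡ 24/4. 4⁻¹ ≡ 22 (mod 29), so λ ≡ 24·22 ≡ 6.
  x = λ² - 7 - 7 = 36 - 14 ≡ 22; y = λ·(7 - 22) - 2 ≡ 24. → (22, 24)
double: tangent at (22, 24): λ = (3·22² + 22)/(2·24) ≡ 24/19. 19⁻¹ ≡ 26 (mod 29) since 19·26 = 494 ≡ 1, so λ ≡ 24·26 ≡ 15.
  x = λ² - 22 - 22 = 225 - 44 ≡ 7; y = λ·(22 - 7) - 24 ≡ 27. → (7, 27)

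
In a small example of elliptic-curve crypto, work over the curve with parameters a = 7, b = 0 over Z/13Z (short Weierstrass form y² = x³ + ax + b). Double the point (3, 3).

(3, 10)

tangent at (3, 3): λ = (3·3² + 7)/(2·3) ≡ 8/6. 6⁻¹ ≡ 11 (mod 13), so λ ≡ 8·11 ≡ 10.
  x = λ² - 3 - 3 = 100 - 6 ≡ 3; y = λ·(3 - 3) - 3 ≡ 10. → (3, 10)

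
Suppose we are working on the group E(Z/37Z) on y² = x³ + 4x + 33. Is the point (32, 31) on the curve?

yes

y² = 31² ≡ 36; x³ + 4x + 33 = 32929 ≡ 36 (mod 37). 36 = 36.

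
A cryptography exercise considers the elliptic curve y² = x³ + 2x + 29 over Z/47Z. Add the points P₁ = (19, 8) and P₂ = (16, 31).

(29, 6)

(19, 8) + (16, 31). λ = (31 - 8)/(16 - 19) ≡ 23/44 mod 47. 44⁻¹ ≡ 31 (mod 47) since 44·31 = 1364 ≡ 1, so λ ≡ 8.
  x = λ² - 19 - 16 = 64 - 35 ≡ 29; y = λ·(19 - 29) - 8 ≡ 6. → (29, 6)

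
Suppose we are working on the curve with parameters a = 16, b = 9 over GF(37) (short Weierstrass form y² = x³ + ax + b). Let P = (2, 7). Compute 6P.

Repeated addition: build up to 6P.
2P: tangent at (2, 7): λ = (3·2² + 16)/(2·7) ≡ 28/14. 14⁻¹ ≡ 8 (mod 37) since 14·8 = 112 ≡ 1, so λ ≡ 28·8 ≡ 2.
  x = λ² - 2 - 2 = 4 - 4 ≡ 0; y = λ·(2 - 0) - 7 ≡ 34. → (0, 34)
3P: (0, 34) + (2, 7). λ = (7 - 34)/(2 - 0) ≡ 10/2 mod 37. 2⁻¹ ≡ 19 (mod 37) since 2·19 = 38 ≡ 1, so λ ≡ 5.
  x = λ² - 0 - 2 = 25 - 2 ≡ 23; y = λ·(0 - 23) - 34 ≡ 36. → (23, 36)
4P: (23, 36) + (2, 7). λ = (7 - 36)/(2 - 23) ≡ 8/16 mod 37. 16⁻¹ ≡ 7 (mod 37) since 16·7 = 112 ≡ 1, so λ ≡ 19.
  x = λ² - 23 - 2 = 361 - 25 ≡ 3; y = λ·(23 - 3) - 36 ≡ 11. → (3, 11)
5P: (3, 11) + (2, 7). λ = (7 - 11)/(2 - 3) ≡ 33/36 mod 37. 36⁻¹ ≡ 36 (mod 37), so λ ≡ 4.
  x = λ² - 3 - 2 = 16 - 5 ≡ 11; y = λ·(3 - 11) - 11 ≡ 31. → (11, 31)
6P: (11, 31) + (2, 7). λ = (7 - 31)/(2 - 11) ≡ 13/28 mod 37. 28⁻¹ ≡ 4 (mod 37) since 28·4 = 112 ≡ 1, so λ ≡ 15.
  x = λ² - 11 - 2 = 225 - 13 ≡ 27; y = λ·(11 - 27) - 31 ≡ 25. → (27, 25)

(27, 25)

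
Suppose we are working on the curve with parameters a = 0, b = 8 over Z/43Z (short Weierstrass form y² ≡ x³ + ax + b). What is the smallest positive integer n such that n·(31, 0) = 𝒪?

2P: (31, 0) + (31, 0): same x and y₁ ≡ -y₂, so the sum is 𝒪.
2P = 𝒪, so the order is 2.

2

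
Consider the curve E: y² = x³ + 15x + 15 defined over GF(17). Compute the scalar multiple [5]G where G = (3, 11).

(16, 13)

Repeated addition: build up to 5G.
2G: tangent at (3, 11): λ = (3·3² + 15)/(2·11) ≡ 8/5. 5⁻¹ ≡ 7 (mod 17), so λ ≡ 8·7 ≡ 5.
  x = λ² - 3 - 3 = 25 - 6 ≡ 2; y = λ·(3 - 2) - 11 ≡ 11. → (2, 11)
3G: (2, 11) + (3, 11). λ = (11 - 11)/(3 - 2) ≡ 0/1 mod 17. 1⁻¹ ≡ 1 (mod 17), so λ ≡ 0.
  x = λ² - 2 - 3 = 0 - 5 ≡ 12; y = λ·(2 - 12) - 11 ≡ 6. → (12, 6)
4G: (12, 6) + (3, 11). λ = (11 - 6)/(3 - 12) ≡ 5/8 mod 17. 8⁻¹ ≡ 15 (mod 17), so λ ≡ 7.
  x = λ² - 12 - 3 = 49 - 15 ≡ 0; y = λ·(12 - 0) - 6 ≡ 10. → (0, 10)
5G: (0, 10) + (3, 11). λ = (11 - 10)/(3 - 0) ≡ 1/3 mod 17. 3⁻¹ ≡ 6 (mod 17) since 3·6 = 18 ≡ 1, so λ ≡ 6.
  x = λ² - 0 - 3 = 36 - 3 ≡ 16; y = λ·(0 - 16) - 10 ≡ 13. → (16, 13)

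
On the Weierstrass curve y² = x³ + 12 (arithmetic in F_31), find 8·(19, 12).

(16, 27)

Write G = (19, 12).
Double-and-add on 8 = (1000)₂. Start with G = (19, 12) for the leading 1-bit.
double: tangent at (19, 12): λ = (3·19² + 0)/(2·12) ≡ 29/24. 24⁻¹ ≡ 22 (mod 31), so λ ≡ 29·22 ≡ 18.
  x = λ² - 19 - 19 = 324 - 38 ≡ 7; y = λ·(19 - 7) - 12 ≡ 18. → (7, 18)
double: tangent at (7, 18): λ = (3·7² + 0)/(2·18) ≡ 23/5. 5⁻¹ ≡ 25 (mod 31) since 5·25 = 125 ≡ 1, so λ ≡ 23·25 ≡ 17.
  x = λ² - 7 - 7 = 289 - 14 ≡ 27; y = λ·(7 - 27) - 18 ≡ 14. → (27, 14)
double: tangent at (27, 14): λ = (3·27² + 0)/(2·14) ≡ 17/28. 28⁻¹ ≡ 10 (mod 31) since 28·10 = 280 ≡ 1, so λ ≡ 17·10 ≡ 15.
  x = λ² - 27 - 27 = 225 - 54 ≡ 16; y = λ·(27 - 16) - 14 ≡ 27. → (16, 27)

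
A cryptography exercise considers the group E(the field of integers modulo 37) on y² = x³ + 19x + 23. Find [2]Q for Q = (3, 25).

tangent at (3, 25): λ = (3·3² + 19)/(2·25) ≡ 9/13. 13⁻¹ ≡ 20 (mod 37), so λ ≡ 9·20 ≡ 32.
  x = λ² - 3 - 3 = 1024 - 6 ≡ 19; y = λ·(3 - 19) - 25 ≡ 18. → (19, 18)

(19, 18)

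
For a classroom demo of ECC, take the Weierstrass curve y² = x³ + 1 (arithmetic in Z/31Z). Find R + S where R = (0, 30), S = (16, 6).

(0, 30) + (16, 6). λ = (6 - 30)/(16 - 0) ≡ 7/16 mod 31. 16⁻¹ ≡ 2 (mod 31), so λ ≡ 14.
  x = λ² - 0 - 16 = 196 - 16 ≡ 25; y = λ·(0 - 25) - 30 ≡ 23. → (25, 23)

(25, 23)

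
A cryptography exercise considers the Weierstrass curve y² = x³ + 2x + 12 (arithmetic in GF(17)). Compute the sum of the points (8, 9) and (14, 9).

(12, 8)

(8, 9) + (14, 9). λ = (9 - 9)/(14 - 8) ≡ 0/6 mod 17. 6⁻¹ ≡ 3 (mod 17) since 6·3 = 18 ≡ 1, so λ ≡ 0.
  x = λ² - 8 - 14 = 0 - 22 ≡ 12; y = λ·(8 - 12) - 9 ≡ 8. → (12, 8)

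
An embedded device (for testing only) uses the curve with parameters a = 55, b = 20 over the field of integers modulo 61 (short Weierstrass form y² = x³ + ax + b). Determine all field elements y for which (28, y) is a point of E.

24, 37

x³ + 55x + 20 = 23512 ≡ 27 (mod 61).
Square roots of 27 mod 61: 24 and 37 (since 24² = 576 ≡ 27).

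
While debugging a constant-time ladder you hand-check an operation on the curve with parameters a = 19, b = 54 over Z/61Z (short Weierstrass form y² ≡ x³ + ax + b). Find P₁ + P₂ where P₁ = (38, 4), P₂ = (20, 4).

(3, 57)

(38, 4) + (20, 4). λ = (4 - 4)/(20 - 38) ≡ 0/43 mod 61. 43⁻¹ ≡ 44 (mod 61), so λ ≡ 0.
  x = λ² - 38 - 20 = 0 - 58 ≡ 3; y = λ·(38 - 3) - 4 ≡ 57. → (3, 57)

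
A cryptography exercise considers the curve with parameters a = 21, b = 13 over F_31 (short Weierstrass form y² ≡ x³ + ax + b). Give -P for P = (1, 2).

(1, 29)

-(1, 2) = (1, -2 mod 31) = (1, 29).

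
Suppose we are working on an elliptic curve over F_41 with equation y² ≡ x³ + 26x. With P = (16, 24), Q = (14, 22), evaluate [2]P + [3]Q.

First 2P:
Repeated addition: build up to 2P.
2P: tangent at (16, 24): λ = (3·16² + 26)/(2·24) ≡ 15/7. 7⁻¹ ≡ 6 (mod 41) since 7·6 = 42 ≡ 1, so λ ≡ 15·6 ≡ 8.
  x = λ² - 16 - 16 = 64 - 32 ≡ 32; y = λ·(16 - 32) - 24 ≡ 12. → (32, 12)
2P = (32, 12).
Next 3Q:
Repeated addition: build up to 3Q.
2Q: tangent at (14, 22): λ = (3·14² + 26)/(2·22) ≡ 40/3. 3⁻¹ ≡ 14 (mod 41), so λ ≡ 40·14 ≡ 27.
  x = λ² - 14 - 14 = 729 - 28 ≡ 4; y = λ·(14 - 4) - 22 ≡ 2. → (4, 2)
3Q: (4, 2) + (14, 22). λ = (22 - 2)/(14 - 4) ≡ 20/10 mod 41. 10⁻¹ ≡ 37 (mod 41), so λ ≡ 2.
  x = λ² - 4 - 14 = 4 - 18 ≡ 27; y = λ·(4 - 27) - 2 ≡ 34. → (27, 34)
3Q = (27, 34).
Finally 2P + 3Q:
(32, 12) + (27, 34). λ = (34 - 12)/(27 - 32) ≡ 22/36 mod 41. 36⁻¹ ≡ 8 (mod 41), so λ ≡ 12.
  x = λ² - 32 - 27 = 144 - 59 ≡ 3; y = λ·(32 - 3) - 12 ≡ 8. → (3, 8)

(3, 8)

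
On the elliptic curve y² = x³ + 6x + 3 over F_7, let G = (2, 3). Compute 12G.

O

Double-and-add on 12 = (1100)₂. Start with G = (2, 3) for the leading 1-bit.
double: tangent at (2, 3): λ = (3·2² + 6)/(2·3) ≡ 4/6. 6⁻¹ ≡ 6 (mod 7), so λ ≡ 4·6 ≡ 3.
  x = λ² - 2 - 2 = 9 - 4 ≡ 5; y = λ·(2 - 5) - 3 ≡ 2. → (5, 2)
add G: (5, 2) + (2, 3). λ = (3 - 2)/(2 - 5) ≡ 1/4 mod 7. 4⁻¹ ≡ 2 (mod 7), so λ ≡ 2.
  x = λ² - 5 - 2 = 4 - 7 ≡ 4; y = λ·(5 - 4) - 2 ≡ 0. → (4, 0)
double: (4, 0) + (4, 0): same x and y₁ ≡ -y₂, so the sum is O.
double: O + O = O (identity).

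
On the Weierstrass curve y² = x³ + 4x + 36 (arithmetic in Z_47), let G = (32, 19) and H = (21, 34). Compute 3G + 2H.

(23, 34)

First 3G:
Repeated addition: build up to 3G.
2G: tangent at (32, 19): λ = (3·32² + 4)/(2·19) ≡ 21/38. 38⁻¹ ≡ 26 (mod 47), so λ ≡ 21·26 ≡ 29.
  x = λ² - 32 - 32 = 841 - 64 ≡ 25; y = λ·(32 - 25) - 19 ≡ 43. → (25, 43)
3G: (25, 43) + (32, 19). λ = (19 - 43)/(32 - 25) ≡ 23/7 mod 47. 7⁻¹ ≡ 27 (mod 47) since 7·27 = 189 ≡ 1, so λ ≡ 10.
  x = λ² - 25 - 32 = 100 - 57 ≡ 43; y = λ·(25 - 43) - 43 ≡ 12. → (43, 12)
3G = (43, 12).
Next 2H:
Repeated addition: build up to 2H.
2H: tangent at (21, 34): λ = (3·21² + 4)/(2·34) ≡ 11/21. 21⁻¹ ≡ 9 (mod 47) since 21·9 = 189 ≡ 1, so λ ≡ 11·9 ≡ 5.
  x = λ² - 21 - 21 = 25 - 42 ≡ 30; y = λ·(21 - 30) - 34 ≡ 15. → (30, 15)
2H = (30, 15).
Finally 3G + 2H:
(43, 12) + (30, 15). λ = (15 - 12)/(30 - 43) ≡ 3/34 mod 47. 34⁻¹ ≡ 18 (mod 47), so λ ≡ 7.
  x = λ² - 43 - 30 = 49 - 73 ≡ 23; y = λ·(43 - 23) - 12 ≡ 34. → (23, 34)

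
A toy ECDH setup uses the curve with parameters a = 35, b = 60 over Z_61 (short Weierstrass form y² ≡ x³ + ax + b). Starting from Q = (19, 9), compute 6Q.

(28, 19)

Double-and-add on 6 = (110)₂. Start with Q = (19, 9) for the leading 1-bit.
double: tangent at (19, 9): λ = (3·19² + 35)/(2·9) ≡ 20/18. 18⁻¹ ≡ 17 (mod 61) since 18·17 = 306 ≡ 1, so λ ≡ 20·17 ≡ 35.
  x = λ² - 19 - 19 = 1225 - 38 ≡ 28; y = λ·(19 - 28) - 9 ≡ 42. → (28, 42)
add Q: (28, 42) + (19, 9). λ = (9 - 42)/(19 - 28) ≡ 28/52 mod 61. 52⁻¹ ≡ 27 (mod 61) since 52·27 = 1404 ≡ 1, so λ ≡ 24.
  x = λ² - 28 - 19 = 576 - 47 ≡ 41; y = λ·(28 - 41) - 42 ≡ 12. → (41, 12)
double: tangent at (41, 12): λ = (3·41² + 35)/(2·12) ≡ 15/24. 24⁻¹ ≡ 28 (mod 61), so λ ≡ 15·28 ≡ 54.
  x = λ² - 41 - 41 = 2916 - 82 ≡ 28; y = λ·(41 - 28) - 12 ≡ 19. → (28, 19)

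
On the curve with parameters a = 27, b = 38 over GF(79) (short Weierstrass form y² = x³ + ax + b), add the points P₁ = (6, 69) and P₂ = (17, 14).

(6, 69) + (17, 14). λ = (14 - 69)/(17 - 6) ≡ 24/11 mod 79. 11⁻¹ ≡ 36 (mod 79), so λ ≡ 74.
  x = λ² - 6 - 17 = 5476 - 23 ≡ 2; y = λ·(6 - 2) - 69 ≡ 69. → (2, 69)

(2, 69)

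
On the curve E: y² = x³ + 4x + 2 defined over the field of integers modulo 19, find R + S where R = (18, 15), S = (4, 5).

(18, 15) + (4, 5). λ = (5 - 15)/(4 - 18) ≡ 9/5 mod 19. 5⁻¹ ≡ 4 (mod 19), so λ ≡ 17.
  x = λ² - 18 - 4 = 289 - 22 ≡ 1; y = λ·(18 - 1) - 15 ≡ 8. → (1, 8)

(1, 8)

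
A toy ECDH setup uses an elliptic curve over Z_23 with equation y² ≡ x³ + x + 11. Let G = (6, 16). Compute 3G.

(9, 17)

Repeated addition: build up to 3G.
2G: tangent at (6, 16): λ = (3·6² + 1)/(2·16) ≡ 17/9. 9⁻¹ ≡ 18 (mod 23) since 9·18 = 162 ≡ 1, so λ ≡ 17·18 ≡ 7.
  x = λ² - 6 - 6 = 49 - 12 ≡ 14; y = λ·(6 - 14) - 16 ≡ 20. → (14, 20)
3G: (14, 20) + (6, 16). λ = (16 - 20)/(6 - 14) ≡ 19/15 mod 23. 15⁻¹ ≡ 20 (mod 23), so λ ≡ 12.
  x = λ² - 14 - 6 = 144 - 20 ≡ 9; y = λ·(14 - 9) - 20 ≡ 17. → (9, 17)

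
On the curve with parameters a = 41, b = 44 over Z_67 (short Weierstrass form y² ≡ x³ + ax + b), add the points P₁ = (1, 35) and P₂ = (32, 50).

(1, 35) + (32, 50). λ = (50 - 35)/(32 - 1) ≡ 15/31 mod 67. 31⁻¹ ≡ 13 (mod 67) since 31·13 = 403 ≡ 1, so λ ≡ 61.
  x = λ² - 1 - 32 = 3721 - 33 ≡ 3; y = λ·(1 - 3) - 35 ≡ 44. → (3, 44)

(3, 44)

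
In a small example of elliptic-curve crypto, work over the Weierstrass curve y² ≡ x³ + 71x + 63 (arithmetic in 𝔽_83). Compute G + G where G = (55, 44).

(43, 11)

tangent at (55, 44): λ = (3·55² + 71)/(2·44) ≡ 16/5. 5⁻¹ ≡ 50 (mod 83) since 5·50 = 250 ≡ 1, so λ ≡ 16·50 ≡ 53.
  x = λ² - 55 - 55 = 2809 - 110 ≡ 43; y = λ·(55 - 43) - 44 ≡ 11. → (43, 11)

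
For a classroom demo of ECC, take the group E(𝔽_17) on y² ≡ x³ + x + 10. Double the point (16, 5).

(11, 14)

tangent at (16, 5): λ = (3·16² + 1)/(2·5) ≡ 4/10. 10⁻¹ ≡ 12 (mod 17), so λ ≡ 4·12 ≡ 14.
  x = λ² - 16 - 16 = 196 - 32 ≡ 11; y = λ·(16 - 11) - 5 ≡ 14. → (11, 14)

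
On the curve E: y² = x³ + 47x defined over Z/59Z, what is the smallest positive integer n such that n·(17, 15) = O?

10

2P: tangent at (17, 15): λ = (3·17² + 47)/(2·15) ≡ 29/30. 30⁻¹ ≡ 2 (mod 59), so λ ≡ 29·2 ≡ 58.
  x = λ² - 17 - 17 = 3364 - 34 ≡ 26; y = λ·(17 - 26) - 15 ≡ 53. → (26, 53)
3P: (26, 53) + (17, 15). λ = (15 - 53)/(17 - 26) ≡ 21/50 mod 59. 50⁻¹ ≡ 13 (mod 59) since 50·13 = 650 ≡ 1, so λ ≡ 37.
  x = λ² - 26 - 17 = 1369 - 43 ≡ 28; y = λ·(26 - 28) - 53 ≡ 50. → (28, 50)
4P: (28, 50) + (17, 15). λ = (15 - 50)/(17 - 28) ≡ 24/48 mod 59. 48⁻¹ ≡ 16 (mod 59), so λ ≡ 30.
  x = λ² - 28 - 17 = 900 - 45 ≡ 29; y = λ·(28 - 29) - 50 ≡ 38. → (29, 38)
5P: (29, 38) + (17, 15). λ = (15 - 38)/(17 - 29) ≡ 36/47 mod 59. 47⁻¹ ≡ 54 (mod 59) since 47·54 = 2538 ≡ 1, so λ ≡ 56.
  x = λ² - 29 - 17 = 3136 - 46 ≡ 22; y = λ·(29 - 22) - 38 ≡ 0. → (22, 0)
6P: (22, 0) + (17, 15). λ = (15 - 0)/(17 - 22) ≡ 15/54 mod 59. 54⁻¹ ≡ 47 (mod 59), so λ ≡ 56.
  x = λ² - 22 - 17 = 3136 - 39 ≡ 29; y = λ·(22 - 29) - 0 ≡ 21. → (29, 21)
7P: (29, 21) + (17, 15). λ = (15 - 21)/(17 - 29) ≡ 53/47 mod 59. 47⁻¹ ≡ 54 (mod 59), so λ ≡ 30.
  x = λ² - 29 - 17 = 900 - 46 ≡ 28; y = λ·(29 - 28) - 21 ≡ 9. → (28, 9)
8P: (28, 9) + (17, 15). λ = (15 - 9)/(17 - 28) ≡ 6/48 mod 59. 48⁻¹ ≡ 16 (mod 59), so λ ≡ 37.
  x = λ² - 28 - 17 = 1369 - 45 ≡ 26; y = λ·(28 - 26) - 9 ≡ 6. → (26, 6)
9P: (26, 6) + (17, 15). λ = (15 - 6)/(17 - 26) ≡ 9/50 mod 59. 50⁻¹ ≡ 13 (mod 59) since 50·13 = 650 ≡ 1, so λ ≡ 58.
  x = λ² - 26 - 17 = 3364 - 43 ≡ 17; y = λ·(26 - 17) - 6 ≡ 44. → (17, 44)
10P: (17, 44) + (17, 15): same x and y₁ ≡ -y₂, so the sum is O.
10P = O, so the order is 10.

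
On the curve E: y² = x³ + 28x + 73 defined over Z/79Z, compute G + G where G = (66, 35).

(30, 37)

tangent at (66, 35): λ = (3·66² + 28)/(2·35) ≡ 61/70. 70⁻¹ ≡ 35 (mod 79), so λ ≡ 61·35 ≡ 2.
  x = λ² - 66 - 66 = 4 - 132 ≡ 30; y = λ·(66 - 30) - 35 ≡ 37. → (30, 37)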